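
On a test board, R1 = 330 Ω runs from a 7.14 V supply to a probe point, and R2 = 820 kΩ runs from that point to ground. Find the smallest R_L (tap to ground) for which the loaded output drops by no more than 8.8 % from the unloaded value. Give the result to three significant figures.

Output resistance R_th = R1‖R2 = (330 × 820000)/820300 = 329.9 Ω.
The fractional drop is R_th/(R_th + R_L); requiring this ≤ 0.0880 gives R_L ≥ R_th(1/0.0880 − 1) = 329.9 × 10.36 = 3.42 kΩ.

R_L(min) ≈ 3.42 kΩ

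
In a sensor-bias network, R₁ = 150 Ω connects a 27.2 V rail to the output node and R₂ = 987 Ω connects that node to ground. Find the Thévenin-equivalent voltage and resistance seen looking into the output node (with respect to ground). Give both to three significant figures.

V_th is the open-circuit tap voltage: 27.2 × 987/(150 + 987) = 23.6 V.
With the supply zeroed, R₁ and R₂ appear in parallel from the tap: R_th = R₁‖R₂ = (150 × 987)/1137 = 130 Ω.

V_th = 23.6 V, R_th = 130 Ω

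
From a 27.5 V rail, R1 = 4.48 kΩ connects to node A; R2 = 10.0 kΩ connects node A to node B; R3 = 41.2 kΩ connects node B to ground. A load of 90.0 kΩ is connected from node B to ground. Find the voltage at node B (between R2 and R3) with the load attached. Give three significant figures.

At node B, R3 is in parallel with the load: R3‖R_L = 28.26 kΩ.
Below node A the resistance is R2 + (R3‖R_L) = 38.26 kΩ, so V_A = 27.5 × 38.26/42.74 = 24.62 V.
Then V_B = V_A × (R3‖R_L)/(R2 + R3‖R_L) = 24.62 × 28.26/38.26 = 18.2 V.

V ≈ 18.2 V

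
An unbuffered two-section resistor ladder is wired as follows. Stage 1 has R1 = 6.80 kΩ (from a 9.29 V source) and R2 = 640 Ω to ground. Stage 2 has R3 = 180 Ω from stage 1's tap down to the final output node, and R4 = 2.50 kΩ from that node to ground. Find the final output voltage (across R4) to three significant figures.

V_out ≈ 0.612 V

Stage 2 presents R3+R4 = 2680 Ω as a load on stage 1's tap.
Stage 1's lower leg becomes R2‖(R3+R4) = 516.6 Ω, so V_mid = 9.29 × 516.6/7317 = 0.6560 V.
Stage 2 is itself unloaded: V_out = V_mid × R4/(R3+R4) = 0.6560 × 2500/2680 = 0.612 V.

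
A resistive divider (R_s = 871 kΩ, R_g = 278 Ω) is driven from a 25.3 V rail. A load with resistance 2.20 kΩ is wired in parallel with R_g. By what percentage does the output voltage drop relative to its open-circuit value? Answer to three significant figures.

The divider's output (Thévenin) resistance is R_s‖R_g = 277.9 Ω.
Fractional drop under load = R_th/(R_th + R_L) = 277.9 / (277.9 + 2200) = 0.1122.
So the output falls by 11.2 %.

11.2 %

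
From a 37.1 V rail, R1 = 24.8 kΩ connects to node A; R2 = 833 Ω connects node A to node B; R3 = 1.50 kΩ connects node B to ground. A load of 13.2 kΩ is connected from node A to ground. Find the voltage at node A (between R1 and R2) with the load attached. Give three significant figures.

Below node A the series string R2+R3 = 2333 Ω sits in parallel with the 13200 Ω load: 1983 Ω.
V_A = 37.1 × 1983/(24800 + 1983) = 2.75 V.

V ≈ 2.75 V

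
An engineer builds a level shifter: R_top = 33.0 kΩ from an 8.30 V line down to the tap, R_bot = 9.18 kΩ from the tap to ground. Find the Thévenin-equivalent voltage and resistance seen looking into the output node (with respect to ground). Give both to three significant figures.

V_th is the open-circuit tap voltage: 8.30 × 9.18/(33.0 + 9.18) = 1.81 V.
With the supply zeroed, R_top and R_bot appear in parallel from the tap: R_th = R_top‖R_bot = (33.0 × 9.18)/42.18 = 7.18 kΩ.

V_th = 1.81 V, R_th = 7.18 kΩ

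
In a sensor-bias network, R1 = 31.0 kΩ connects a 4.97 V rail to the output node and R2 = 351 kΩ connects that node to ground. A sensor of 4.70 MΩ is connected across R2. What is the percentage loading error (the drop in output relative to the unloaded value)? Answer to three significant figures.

The divider's output (Thévenin) resistance is R1‖R2 = 28.48 kΩ.
Fractional drop under load = R_th/(R_th + R_L) = 28.48 / (28.48 + 4700) = 0.006024.
So the output falls by 0.602 %.

0.602 %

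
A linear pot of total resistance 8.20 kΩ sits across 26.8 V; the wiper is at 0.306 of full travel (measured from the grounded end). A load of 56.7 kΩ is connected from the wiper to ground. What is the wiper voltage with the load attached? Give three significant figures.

V ≈ 7.96 V

The wiper splits the pot into (1−α)R = 5.691 kΩ above and αR = 2.509 kΩ below.
Lower section ‖ load = 2.403 kΩ.
V_wiper = 26.8 × 2.403/(5.691 + 2.403) = 7.96 V.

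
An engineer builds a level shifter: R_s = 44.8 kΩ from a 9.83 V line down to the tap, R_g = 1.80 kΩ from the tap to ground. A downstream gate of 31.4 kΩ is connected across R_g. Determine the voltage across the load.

V_out ≈ 0.360 V

The load sits in parallel with R_g: R_g‖R_L = (1.80 × 31.4) / (1.80 + 31.4) = 1.702 kΩ.
V_out = 9.83 × 1.702 / (44.8 + 1.702) = 9.83 × 1.702/46.50 = 0.360 V.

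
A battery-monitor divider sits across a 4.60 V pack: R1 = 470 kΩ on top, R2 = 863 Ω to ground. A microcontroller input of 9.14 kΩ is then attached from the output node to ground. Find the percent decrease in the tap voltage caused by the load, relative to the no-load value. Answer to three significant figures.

8.61 %

Unloaded V = 4.60 × 863/470900 = 0.0084309 V.
Loaded: R2‖R_L = 788.5 Ω, giving V = 4.60 × 788.5/470800 = 0.0077048 V.
Drop = (0.0084309 − 0.0077048) / 0.0084309 = 8.61 %.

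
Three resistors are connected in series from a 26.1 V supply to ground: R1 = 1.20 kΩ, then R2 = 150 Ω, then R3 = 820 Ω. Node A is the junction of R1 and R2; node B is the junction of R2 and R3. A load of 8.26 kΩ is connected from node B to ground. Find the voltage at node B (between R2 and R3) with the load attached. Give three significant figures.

At node B, R3 is in parallel with the load: R3‖R_L = 745.9 Ω.
Below node A the resistance is R2 + (R3‖R_L) = 895.9 Ω, so V_A = 26.1 × 895.9/2096 = 11.16 V.
Then V_B = V_A × (R3‖R_L)/(R2 + R3‖R_L) = 11.16 × 745.9/895.9 = 9.29 V.

V ≈ 9.29 V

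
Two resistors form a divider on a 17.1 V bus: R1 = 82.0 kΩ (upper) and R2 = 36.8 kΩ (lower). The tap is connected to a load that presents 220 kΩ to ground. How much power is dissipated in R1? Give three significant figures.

P ≈ 1.86 mW

Total resistance from the source is R1 + (R2‖R_L) = 113.5 kΩ, so I = 17.1/113.5 kΩ = 0.1506 mA.
P = I²·R1 = (0.1506 mA)² × 82.0 kΩ = 1.86 mW.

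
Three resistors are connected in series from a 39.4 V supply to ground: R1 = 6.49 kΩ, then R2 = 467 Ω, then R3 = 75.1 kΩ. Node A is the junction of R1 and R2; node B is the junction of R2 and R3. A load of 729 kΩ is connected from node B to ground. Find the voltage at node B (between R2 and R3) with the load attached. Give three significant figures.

V ≈ 35.7 V

At node B, R3 is in parallel with the load: R3‖R_L = 68090 Ω.
Below node A the resistance is R2 + (R3‖R_L) = 68550 Ω, so V_A = 39.4 × 68550/75040 = 35.99 V.
Then V_B = V_A × (R3‖R_L)/(R2 + R3‖R_L) = 35.99 × 68090/68550 = 35.7 V.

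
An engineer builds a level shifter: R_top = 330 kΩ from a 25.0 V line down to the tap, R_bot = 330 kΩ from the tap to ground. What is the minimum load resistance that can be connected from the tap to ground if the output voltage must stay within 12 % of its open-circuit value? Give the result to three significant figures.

Output resistance R_th = R_top‖R_bot = (330 × 330)/660.0 = 165.0 kΩ.
The fractional drop is R_th/(R_th + R_L); requiring this ≤ 0.120 gives R_L ≥ R_th(1/0.120 − 1) = 165.0 × 7.333 = 1.21 MΩ.

R_L(min) ≈ 1.21 MΩ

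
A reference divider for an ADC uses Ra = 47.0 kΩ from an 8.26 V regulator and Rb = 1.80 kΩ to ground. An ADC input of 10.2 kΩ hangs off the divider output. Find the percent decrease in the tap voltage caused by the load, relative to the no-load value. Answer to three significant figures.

The divider's output (Thévenin) resistance is Ra‖Rb = 1.734 kΩ.
Fractional drop under load = R_th/(R_th + R_L) = 1.734 / (1.734 + 10.2) = 0.1453.
So the output falls by 14.5 %.

14.5 %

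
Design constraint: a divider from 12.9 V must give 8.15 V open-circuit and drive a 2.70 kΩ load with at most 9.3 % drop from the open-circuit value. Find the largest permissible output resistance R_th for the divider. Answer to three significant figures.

Loading drop = R_th/(R_th + R_L) ≤ 0.0930, so R_th ≤ R_L · ε/(1−ε) = 2.70 kΩ × 0.0930/0.9070 = 277 Ω.

R_th ≤ 277 Ω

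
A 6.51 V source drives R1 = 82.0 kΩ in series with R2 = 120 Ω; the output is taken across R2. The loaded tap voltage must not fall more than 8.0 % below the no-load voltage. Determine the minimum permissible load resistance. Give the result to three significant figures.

R_L(min) ≈ 1.38 kΩ

Output resistance R_th = R1‖R2 = (82000 × 120)/82120 = 119.8 Ω.
The fractional drop is R_th/(R_th + R_L); requiring this ≤ 0.0800 gives R_L ≥ R_th(1/0.0800 − 1) = 119.8 × 11.50 = 1.38 kΩ.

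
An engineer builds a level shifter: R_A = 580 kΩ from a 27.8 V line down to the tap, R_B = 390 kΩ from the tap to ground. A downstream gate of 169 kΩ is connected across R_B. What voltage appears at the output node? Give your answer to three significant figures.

The load sits in parallel with R_B: R_B‖R_L = (390 × 169) / (390 + 169) = 117.9 kΩ.
V_out = 27.8 × 117.9 / (580 + 117.9) = 27.8 × 117.9/697.9 = 4.70 V.

V_out ≈ 4.70 V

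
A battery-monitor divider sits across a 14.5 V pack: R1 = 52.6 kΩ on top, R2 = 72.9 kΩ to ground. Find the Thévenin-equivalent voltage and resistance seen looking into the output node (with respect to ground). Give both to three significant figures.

V_th = 8.42 V, R_th = 30.6 kΩ

V_th is the open-circuit tap voltage: 14.5 × 72.9/(52.6 + 72.9) = 8.42 V.
With the supply zeroed, R1 and R2 appear in parallel from the tap: R_th = R1‖R2 = (52.6 × 72.9)/125.5 = 30.6 kΩ.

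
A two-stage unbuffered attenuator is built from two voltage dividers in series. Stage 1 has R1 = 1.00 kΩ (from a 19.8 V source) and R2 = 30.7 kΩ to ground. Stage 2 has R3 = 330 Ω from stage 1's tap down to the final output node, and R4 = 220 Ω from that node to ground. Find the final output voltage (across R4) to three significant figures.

Stage 2 presents R3+R4 = 550.0 Ω as a load on stage 1's tap.
Stage 1's lower leg becomes R2‖(R3+R4) = 540.3 Ω, so V_mid = 19.8 × 540.3/1540 = 6.946 V.
Stage 2 is itself unloaded: V_out = V_mid × R4/(R3+R4) = 6.946 × 220/550.0 = 2.78 V.

V_out ≈ 2.78 V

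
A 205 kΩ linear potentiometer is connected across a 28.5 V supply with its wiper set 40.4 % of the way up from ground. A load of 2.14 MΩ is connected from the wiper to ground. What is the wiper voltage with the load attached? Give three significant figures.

V ≈ 11.3 V

The wiper splits the pot into (1−α)R = 122.2 kΩ above and αR = 82.82 kΩ below.
Lower section ‖ load = 79.73 kΩ.
V_wiper = 28.5 × 79.73/(122.2 + 79.73) = 11.3 V.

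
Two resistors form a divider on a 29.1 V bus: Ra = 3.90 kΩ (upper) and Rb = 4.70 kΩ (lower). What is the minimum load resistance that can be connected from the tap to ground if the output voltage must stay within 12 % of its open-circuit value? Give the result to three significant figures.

Output resistance R_th = Ra‖Rb = (3.90 × 4.70)/8.600 = 2.131 kΩ.
The fractional drop is R_th/(R_th + R_L); requiring this ≤ 0.120 gives R_L ≥ R_th(1/0.120 − 1) = 2.131 × 7.333 = 15.6 kΩ.

R_L(min) ≈ 15.6 kΩ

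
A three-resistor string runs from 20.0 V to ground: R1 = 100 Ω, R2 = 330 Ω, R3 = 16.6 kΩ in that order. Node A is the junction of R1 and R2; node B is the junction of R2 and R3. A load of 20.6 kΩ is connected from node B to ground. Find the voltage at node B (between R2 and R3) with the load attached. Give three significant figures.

V ≈ 19.1 V

At node B, R3 is in parallel with the load: R3‖R_L = 9192 Ω.
Below node A the resistance is R2 + (R3‖R_L) = 9522 Ω, so V_A = 20.0 × 9522/9622 = 19.79 V.
Then V_B = V_A × (R3‖R_L)/(R2 + R3‖R_L) = 19.79 × 9192/9522 = 19.1 V.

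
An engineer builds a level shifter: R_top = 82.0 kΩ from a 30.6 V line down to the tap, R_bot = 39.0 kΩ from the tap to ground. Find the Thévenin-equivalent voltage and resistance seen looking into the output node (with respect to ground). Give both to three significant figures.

V_th = 9.86 V, R_th = 26.4 kΩ

V_th is the open-circuit tap voltage: 30.6 × 39.0/(82.0 + 39.0) = 9.86 V.
With the supply zeroed, R_top and R_bot appear in parallel from the tap: R_th = R_top‖R_bot = (82.0 × 39.0)/121.0 = 26.4 kΩ.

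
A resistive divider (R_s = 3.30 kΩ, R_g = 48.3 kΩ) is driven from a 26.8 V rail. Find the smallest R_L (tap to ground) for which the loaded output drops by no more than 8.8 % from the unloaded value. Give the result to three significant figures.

Output resistance R_th = R_s‖R_g = (3.30 × 48.3)/51.60 = 3.089 kΩ.
The fractional drop is R_th/(R_th + R_L); requiring this ≤ 0.0880 gives R_L ≥ R_th(1/0.0880 − 1) = 3.089 × 10.36 = 32.0 kΩ.

R_L(min) ≈ 32.0 kΩ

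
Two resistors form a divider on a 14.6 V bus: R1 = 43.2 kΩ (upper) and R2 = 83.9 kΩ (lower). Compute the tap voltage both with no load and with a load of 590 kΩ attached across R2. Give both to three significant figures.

Open-circuit: V = 14.6 × 83.9/(43.2 + 83.9) = 9.64 V.
With the load, R2 becomes R2‖R_L = 73.45 kΩ, so V = 14.6 × 73.45/116.7 = 9.19 V.

Unloaded: 9.64 V; loaded: 9.19 V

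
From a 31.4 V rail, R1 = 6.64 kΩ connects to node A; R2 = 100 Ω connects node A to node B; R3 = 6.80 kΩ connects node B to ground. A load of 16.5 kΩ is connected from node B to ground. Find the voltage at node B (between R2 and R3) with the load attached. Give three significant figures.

At node B, R3 is in parallel with the load: R3‖R_L = 4815 Ω.
Below node A the resistance is R2 + (R3‖R_L) = 4915 Ω, so V_A = 31.4 × 4915/11560 = 13.36 V.
Then V_B = V_A × (R3‖R_L)/(R2 + R3‖R_L) = 13.36 × 4815/4915 = 13.1 V.

V ≈ 13.1 V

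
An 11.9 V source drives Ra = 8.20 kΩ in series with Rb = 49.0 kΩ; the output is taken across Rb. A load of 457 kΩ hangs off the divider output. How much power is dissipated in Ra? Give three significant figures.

Total resistance from the source is Ra + (Rb‖R_L) = 52.45 kΩ, so I = 11.9/52.45 kΩ = 0.2269 mA.
P = I²·Ra = (0.2269 mA)² × 8.20 kΩ = 0.422 mW.

P ≈ 0.422 mW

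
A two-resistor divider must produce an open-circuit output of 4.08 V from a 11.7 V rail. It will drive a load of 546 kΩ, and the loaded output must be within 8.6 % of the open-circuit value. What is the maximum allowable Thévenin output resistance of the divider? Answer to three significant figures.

R_th ≤ 51.4 kΩ

Loading drop = R_th/(R_th + R_L) ≤ 0.0860, so R_th ≤ R_L · ε/(1−ε) = 546 kΩ × 0.0860/0.9140 = 51.4 kΩ.
(Any R1, R2 with R2/(R1+R2) = 0.349 and R1‖R2 ≤ 51.4 kΩ will meet the spec.)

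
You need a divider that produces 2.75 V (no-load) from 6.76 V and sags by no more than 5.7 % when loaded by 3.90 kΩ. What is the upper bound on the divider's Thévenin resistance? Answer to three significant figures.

Loading drop = R_th/(R_th + R_L) ≤ 0.0570, so R_th ≤ R_L · ε/(1−ε) = 3.90 kΩ × 0.0570/0.9430 = 236 Ω.

R_th ≤ 236 Ω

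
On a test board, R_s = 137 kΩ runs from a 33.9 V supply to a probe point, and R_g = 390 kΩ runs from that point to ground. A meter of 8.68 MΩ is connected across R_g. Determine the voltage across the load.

The load sits in parallel with R_g: R_g‖R_L = (390 × 8680) / (390 + 8680) = 373.2 kΩ.
V_out = 33.9 × 373.2 / (137 + 373.2) = 33.9 × 373.2/510.2 = 24.8 V.
(Unloaded it would have been 25.1 V.)

V_out ≈ 24.8 V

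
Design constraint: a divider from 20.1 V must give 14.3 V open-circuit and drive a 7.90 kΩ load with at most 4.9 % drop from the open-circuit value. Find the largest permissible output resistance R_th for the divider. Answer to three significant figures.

R_th ≤ 407 Ω

Loading drop = R_th/(R_th + R_L) ≤ 0.0490, so R_th ≤ R_L · ε/(1−ε) = 7.90 kΩ × 0.0490/0.9510 = 407 Ω.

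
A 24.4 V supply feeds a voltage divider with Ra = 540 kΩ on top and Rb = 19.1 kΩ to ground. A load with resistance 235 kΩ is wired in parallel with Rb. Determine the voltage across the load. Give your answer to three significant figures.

V_out ≈ 0.773 V

The load sits in parallel with Rb: Rb‖R_L = (19.1 × 235) / (19.1 + 235) = 17.66 kΩ.
V_out = 24.4 × 17.66 / (540 + 17.66) = 24.4 × 17.66/557.7 = 0.773 V.
(Unloaded it would have been 0.834 V.)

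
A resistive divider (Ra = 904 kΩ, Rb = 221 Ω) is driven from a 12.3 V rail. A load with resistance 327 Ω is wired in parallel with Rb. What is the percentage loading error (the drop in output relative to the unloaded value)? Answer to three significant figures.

40.3 %

Unloaded V = 12.3 × 221/904200 = 0.003006 V.
Loaded: Rb‖R_L = 131.9 Ω, giving V = 12.3 × 131.9/904100 = 0.001794 V.
Drop = (0.003006 − 0.001794) / 0.003006 = 40.3 %.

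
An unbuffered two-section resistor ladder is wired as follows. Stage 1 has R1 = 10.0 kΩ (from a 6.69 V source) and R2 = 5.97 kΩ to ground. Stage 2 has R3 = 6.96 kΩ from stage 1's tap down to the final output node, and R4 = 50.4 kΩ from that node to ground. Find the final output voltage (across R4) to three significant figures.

V_out ≈ 2.06 V

Stage 2 presents R3+R4 = 57.36 kΩ as a load on stage 1's tap.
Stage 1's lower leg becomes R2‖(R3+R4) = 5.407 kΩ, so V_mid = 6.69 × 5.407/15.41 = 2.348 V.
Stage 2 is itself unloaded: V_out = V_mid × R4/(R3+R4) = 2.348 × 50.4/57.36 = 2.06 V.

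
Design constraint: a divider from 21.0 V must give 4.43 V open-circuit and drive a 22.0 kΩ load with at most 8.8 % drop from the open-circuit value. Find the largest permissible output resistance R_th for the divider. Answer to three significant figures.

R_th ≤ 2.12 kΩ

Loading drop = R_th/(R_th + R_L) ≤ 0.0880, so R_th ≤ R_L · ε/(1−ε) = 22.0 kΩ × 0.0880/0.9120 = 2.12 kΩ.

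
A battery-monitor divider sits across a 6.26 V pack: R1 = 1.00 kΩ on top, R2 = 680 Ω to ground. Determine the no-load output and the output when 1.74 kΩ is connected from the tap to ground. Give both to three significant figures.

Unloaded: 2.53 V; loaded: 2.06 V

Open-circuit: V = 6.26 × 680/(1000 + 680) = 2.53 V.
With the load, R2 becomes R2‖R_L = 488.9 Ω, so V = 6.26 × 488.9/1489 = 2.06 V.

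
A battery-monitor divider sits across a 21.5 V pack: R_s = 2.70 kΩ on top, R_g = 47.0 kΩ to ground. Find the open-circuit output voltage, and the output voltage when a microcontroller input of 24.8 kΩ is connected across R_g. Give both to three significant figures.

Unloaded: 20.3 V; loaded: 18.4 V

Open-circuit: V = 21.5 × 47.0/(2.70 + 47.0) = 20.3 V.
With the load, R_g becomes R_g‖R_L = 16.23 kΩ, so V = 21.5 × 16.23/18.93 = 18.4 V.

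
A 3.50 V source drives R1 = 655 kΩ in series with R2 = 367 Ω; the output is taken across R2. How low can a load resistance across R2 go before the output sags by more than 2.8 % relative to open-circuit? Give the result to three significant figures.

R_L(min) ≈ 12.7 kΩ

Output resistance R_th = R1‖R2 = (655000 × 367)/655400 = 366.8 Ω.
The fractional drop is R_th/(R_th + R_L); requiring this ≤ 0.0280 gives R_L ≥ R_th(1/0.0280 − 1) = 366.8 × 34.71 = 12.7 kΩ.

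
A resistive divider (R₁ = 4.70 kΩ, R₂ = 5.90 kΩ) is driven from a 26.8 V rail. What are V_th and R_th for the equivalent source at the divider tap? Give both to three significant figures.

V_th is the open-circuit tap voltage: 26.8 × 5.90/(4.70 + 5.90) = 14.9 V.
With the supply zeroed, R₁ and R₂ appear in parallel from the tap: R_th = R₁‖R₂ = (4.70 × 5.90)/10.60 = 2.62 kΩ.

V_th = 14.9 V, R_th = 2.62 kΩ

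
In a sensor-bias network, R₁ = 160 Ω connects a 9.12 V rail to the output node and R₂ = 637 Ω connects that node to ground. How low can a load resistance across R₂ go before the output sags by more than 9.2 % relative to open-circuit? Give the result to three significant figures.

Output resistance R_th = R₁‖R₂ = (160 × 637)/797.0 = 127.9 Ω.
The fractional drop is R_th/(R_th + R_L); requiring this ≤ 0.0920 gives R_L ≥ R_th(1/0.0920 − 1) = 127.9 × 9.870 = 1.26 kΩ.

R_L(min) ≈ 1.26 kΩ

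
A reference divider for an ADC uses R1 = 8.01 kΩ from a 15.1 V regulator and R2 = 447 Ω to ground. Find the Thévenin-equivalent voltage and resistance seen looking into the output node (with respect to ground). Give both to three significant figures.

V_th is the open-circuit tap voltage: 15.1 × 447/(8010 + 447) = 0.798 V.
With the supply zeroed, R1 and R2 appear in parallel from the tap: R_th = R1‖R2 = (8010 × 447)/8457 = 423 Ω.

V_th = 0.798 V, R_th = 423 Ω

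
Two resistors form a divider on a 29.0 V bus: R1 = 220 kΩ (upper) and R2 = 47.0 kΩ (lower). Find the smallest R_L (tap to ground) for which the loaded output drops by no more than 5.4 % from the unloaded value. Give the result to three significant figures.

Output resistance R_th = R1‖R2 = (220 × 47.0)/267.0 = 38.73 kΩ.
The fractional drop is R_th/(R_th + R_L); requiring this ≤ 0.0540 gives R_L ≥ R_th(1/0.0540 − 1) = 38.73 × 17.52 = 678 kΩ.

R_L(min) ≈ 678 kΩ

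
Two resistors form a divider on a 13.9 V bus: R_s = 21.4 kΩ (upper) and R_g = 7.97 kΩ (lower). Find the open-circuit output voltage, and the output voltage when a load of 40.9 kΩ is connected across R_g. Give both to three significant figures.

Open-circuit: V = 13.9 × 7.97/(21.4 + 7.97) = 3.77 V.
With the load, R_g becomes R_g‖R_L = 6.670 kΩ, so V = 13.9 × 6.670/28.07 = 3.30 V.

Unloaded: 3.77 V; loaded: 3.30 V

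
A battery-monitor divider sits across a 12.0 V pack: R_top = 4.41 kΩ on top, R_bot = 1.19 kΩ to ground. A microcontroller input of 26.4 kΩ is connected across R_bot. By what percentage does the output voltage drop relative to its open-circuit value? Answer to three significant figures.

3.43 %

The divider's output (Thévenin) resistance is R_top‖R_bot = 0.9371 kΩ.
Fractional drop under load = R_th/(R_th + R_L) = 0.9371 / (0.9371 + 26.4) = 0.03428.
So the output falls by 3.43 %.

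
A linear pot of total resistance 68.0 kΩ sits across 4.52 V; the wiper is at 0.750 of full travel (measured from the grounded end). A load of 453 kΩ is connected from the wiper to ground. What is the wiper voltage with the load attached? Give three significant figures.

The wiper splits the pot into (1−α)R = 17.00 kΩ above and αR = 51.00 kΩ below.
Lower section ‖ load = 45.84 kΩ.
V_wiper = 4.52 × 45.84/(17.00 + 45.84) = 3.30 V.

V ≈ 3.30 V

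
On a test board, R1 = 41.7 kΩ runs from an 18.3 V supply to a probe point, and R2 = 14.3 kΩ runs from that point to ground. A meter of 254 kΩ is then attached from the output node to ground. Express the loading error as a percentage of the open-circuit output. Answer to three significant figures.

The divider's output (Thévenin) resistance is R1‖R2 = 10.65 kΩ.
Fractional drop under load = R_th/(R_th + R_L) = 10.65 / (10.65 + 254) = 0.04024.
So the output falls by 4.02 %.

4.02 %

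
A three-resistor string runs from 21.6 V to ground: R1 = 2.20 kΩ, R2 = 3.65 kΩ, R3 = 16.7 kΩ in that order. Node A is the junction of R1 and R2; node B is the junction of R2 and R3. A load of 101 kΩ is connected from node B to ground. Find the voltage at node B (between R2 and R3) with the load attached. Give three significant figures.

At node B, R3 is in parallel with the load: R3‖R_L = 14.33 kΩ.
Below node A the resistance is R2 + (R3‖R_L) = 17.98 kΩ, so V_A = 21.6 × 17.98/20.18 = 19.25 V.
Then V_B = V_A × (R3‖R_L)/(R2 + R3‖R_L) = 19.25 × 14.33/17.98 = 15.3 V.

V ≈ 15.3 V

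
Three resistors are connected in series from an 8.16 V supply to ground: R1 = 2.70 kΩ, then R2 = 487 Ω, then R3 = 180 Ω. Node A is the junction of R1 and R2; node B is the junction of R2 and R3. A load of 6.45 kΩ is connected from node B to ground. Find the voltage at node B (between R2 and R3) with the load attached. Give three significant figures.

At node B, R3 is in parallel with the load: R3‖R_L = 175.1 Ω.
Below node A the resistance is R2 + (R3‖R_L) = 662.1 Ω, so V_A = 8.16 × 662.1/3362 = 1.607 V.
Then V_B = V_A × (R3‖R_L)/(R2 + R3‖R_L) = 1.607 × 175.1/662.1 = 0.425 V.

V ≈ 0.425 V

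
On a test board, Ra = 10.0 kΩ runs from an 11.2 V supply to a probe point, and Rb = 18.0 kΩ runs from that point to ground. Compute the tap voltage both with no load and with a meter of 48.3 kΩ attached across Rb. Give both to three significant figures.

Open-circuit: V = 11.2 × 18.0/(10.0 + 18.0) = 7.20 V.
With the load, Rb becomes Rb‖R_L = 13.11 kΩ, so V = 11.2 × 13.11/23.11 = 6.35 V.

Unloaded: 7.20 V; loaded: 6.35 V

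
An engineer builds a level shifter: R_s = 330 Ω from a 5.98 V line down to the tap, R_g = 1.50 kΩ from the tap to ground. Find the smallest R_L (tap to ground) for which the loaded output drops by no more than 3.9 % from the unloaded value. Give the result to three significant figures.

Output resistance R_th = R_s‖R_g = (330 × 1500)/1830 = 270.5 Ω.
The fractional drop is R_th/(R_th + R_L); requiring this ≤ 0.0390 gives R_L ≥ R_th(1/0.0390 − 1) = 270.5 × 24.64 = 6.67 kΩ.

R_L(min) ≈ 6.67 kΩ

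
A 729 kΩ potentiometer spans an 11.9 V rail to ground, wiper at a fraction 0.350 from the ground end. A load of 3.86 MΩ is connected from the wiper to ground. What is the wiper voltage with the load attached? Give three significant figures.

V ≈ 3.99 V

The wiper splits the pot into (1−α)R = 473.9 kΩ above and αR = 255.1 kΩ below.
Lower section ‖ load = 239.3 kΩ.
V_wiper = 11.9 × 239.3/(473.9 + 239.3) = 3.99 V.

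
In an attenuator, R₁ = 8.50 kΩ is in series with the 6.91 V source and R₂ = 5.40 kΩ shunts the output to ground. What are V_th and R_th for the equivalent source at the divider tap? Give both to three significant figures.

V_th = 2.68 V, R_th = 3.30 kΩ

V_th is the open-circuit tap voltage: 6.91 × 5.40/(8.50 + 5.40) = 2.68 V.
With the supply zeroed, R₁ and R₂ appear in parallel from the tap: R_th = R₁‖R₂ = (8.50 × 5.40)/13.90 = 3.30 kΩ.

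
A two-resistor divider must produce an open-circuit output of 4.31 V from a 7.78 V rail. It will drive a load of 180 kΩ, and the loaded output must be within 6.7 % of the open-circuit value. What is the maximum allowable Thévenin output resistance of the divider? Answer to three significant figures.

Loading drop = R_th/(R_th + R_L) ≤ 0.0670, so R_th ≤ R_L · ε/(1−ε) = 180 kΩ × 0.0670/0.9330 = 12.9 kΩ.

R_th ≤ 12.9 kΩ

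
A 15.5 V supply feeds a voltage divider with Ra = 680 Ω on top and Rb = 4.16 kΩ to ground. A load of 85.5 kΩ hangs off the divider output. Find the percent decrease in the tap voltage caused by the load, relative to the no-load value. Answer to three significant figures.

0.679 %

The divider's output (Thévenin) resistance is Ra‖Rb = 584.5 Ω.
Fractional drop under load = R_th/(R_th + R_L) = 584.5 / (584.5 + 85500) = 0.006789.
So the output falls by 0.679 %.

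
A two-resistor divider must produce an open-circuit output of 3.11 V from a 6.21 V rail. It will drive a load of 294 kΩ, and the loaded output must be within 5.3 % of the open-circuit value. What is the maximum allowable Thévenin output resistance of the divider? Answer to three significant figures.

Loading drop = R_th/(R_th + R_L) ≤ 0.0530, so R_th ≤ R_L · ε/(1−ε) = 294 kΩ × 0.0530/0.9470 = 16.5 kΩ.
(Any R1, R2 with R2/(R1+R2) = 0.501 and R1‖R2 ≤ 16.5 kΩ will meet the spec.)

R_th ≤ 16.5 kΩ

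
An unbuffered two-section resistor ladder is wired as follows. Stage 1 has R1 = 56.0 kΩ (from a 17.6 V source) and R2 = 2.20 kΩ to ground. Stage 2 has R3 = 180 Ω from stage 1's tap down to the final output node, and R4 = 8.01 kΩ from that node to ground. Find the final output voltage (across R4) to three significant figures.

V_out ≈ 0.517 V

Stage 2 presents R3+R4 = 8190 Ω as a load on stage 1's tap.
Stage 1's lower leg becomes R2‖(R3+R4) = 1734 Ω, so V_mid = 17.6 × 1734/57730 = 0.5287 V.
Stage 2 is itself unloaded: V_out = V_mid × R4/(R3+R4) = 0.5287 × 8010/8190 = 0.517 V.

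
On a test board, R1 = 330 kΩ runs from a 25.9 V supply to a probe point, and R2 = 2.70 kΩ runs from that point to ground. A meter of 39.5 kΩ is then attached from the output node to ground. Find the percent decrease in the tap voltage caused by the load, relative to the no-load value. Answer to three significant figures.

6.35 %

The divider's output (Thévenin) resistance is R1‖R2 = 2.678 kΩ.
Fractional drop under load = R_th/(R_th + R_L) = 2.678 / (2.678 + 39.5) = 0.06349.
So the output falls by 6.35 %.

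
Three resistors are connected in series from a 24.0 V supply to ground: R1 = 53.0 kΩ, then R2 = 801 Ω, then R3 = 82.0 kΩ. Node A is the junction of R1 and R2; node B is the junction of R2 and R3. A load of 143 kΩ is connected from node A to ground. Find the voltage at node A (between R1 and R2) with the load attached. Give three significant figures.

V ≈ 11.9 V

Below node A the series string R2+R3 = 82800 Ω sits in parallel with the 143000 Ω load: 52440 Ω.
V_A = 24.0 × 52440/(53000 + 52440) = 11.9 V.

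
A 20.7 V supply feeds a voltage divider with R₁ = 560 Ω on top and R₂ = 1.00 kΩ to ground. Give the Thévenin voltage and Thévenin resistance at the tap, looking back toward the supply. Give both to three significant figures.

V_th = 13.3 V, R_th = 359 Ω

V_th is the open-circuit tap voltage: 20.7 × 1000/(560 + 1000) = 13.3 V.
With the supply zeroed, R₁ and R₂ appear in parallel from the tap: R_th = R₁‖R₂ = (560 × 1000)/1560 = 359 Ω.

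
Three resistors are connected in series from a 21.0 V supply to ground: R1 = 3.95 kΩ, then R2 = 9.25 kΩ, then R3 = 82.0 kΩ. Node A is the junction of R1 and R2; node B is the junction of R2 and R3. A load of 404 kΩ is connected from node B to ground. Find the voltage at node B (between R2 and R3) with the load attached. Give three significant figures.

V ≈ 17.6 V

At node B, R3 is in parallel with the load: R3‖R_L = 68.16 kΩ.
Below node A the resistance is R2 + (R3‖R_L) = 77.41 kΩ, so V_A = 21.0 × 77.41/81.36 = 19.98 V.
Then V_B = V_A × (R3‖R_L)/(R2 + R3‖R_L) = 19.98 × 68.16/77.41 = 17.6 V.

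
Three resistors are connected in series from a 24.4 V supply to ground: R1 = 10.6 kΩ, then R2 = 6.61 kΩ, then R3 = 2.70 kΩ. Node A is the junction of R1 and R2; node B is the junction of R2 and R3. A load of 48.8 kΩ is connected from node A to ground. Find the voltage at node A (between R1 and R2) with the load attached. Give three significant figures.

Below node A the series string R2+R3 = 9.310 kΩ sits in parallel with the 48.8 kΩ load: 7.818 kΩ.
V_A = 24.4 × 7.818/(10.6 + 7.818) = 10.4 V.

V ≈ 10.4 V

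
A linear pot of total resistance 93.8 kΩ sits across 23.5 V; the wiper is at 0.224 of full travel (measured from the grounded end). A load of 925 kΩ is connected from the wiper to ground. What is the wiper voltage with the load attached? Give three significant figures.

The wiper splits the pot into (1−α)R = 72.79 kΩ above and αR = 21.01 kΩ below.
Lower section ‖ load = 20.54 kΩ.
V_wiper = 23.5 × 20.54/(72.79 + 20.54) = 5.17 V.

V ≈ 5.17 V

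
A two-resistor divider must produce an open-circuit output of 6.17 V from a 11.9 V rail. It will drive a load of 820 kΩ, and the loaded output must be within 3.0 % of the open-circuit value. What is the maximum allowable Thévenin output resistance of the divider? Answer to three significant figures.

Loading drop = R_th/(R_th + R_L) ≤ 0.0300, so R_th ≤ R_L · ε/(1−ε) = 820 kΩ × 0.0300/0.9700 = 25.4 kΩ.
(Any R1, R2 with R2/(R1+R2) = 0.518 and R1‖R2 ≤ 25.4 kΩ will meet the spec.)

R_th ≤ 25.4 kΩ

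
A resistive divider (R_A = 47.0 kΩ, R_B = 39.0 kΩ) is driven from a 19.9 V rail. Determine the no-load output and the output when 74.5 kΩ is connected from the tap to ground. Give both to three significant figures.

Unloaded: 9.02 V; loaded: 7.02 V

Open-circuit: V = 19.9 × 39.0/(47.0 + 39.0) = 9.02 V.
With the load, R_B becomes R_B‖R_L = 25.60 kΩ, so V = 19.9 × 25.60/72.60 = 7.02 V.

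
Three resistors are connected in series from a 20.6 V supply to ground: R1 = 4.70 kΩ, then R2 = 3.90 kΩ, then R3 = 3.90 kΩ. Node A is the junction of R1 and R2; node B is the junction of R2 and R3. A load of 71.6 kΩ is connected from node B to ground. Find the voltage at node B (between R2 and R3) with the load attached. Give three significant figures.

At node B, R3 is in parallel with the load: R3‖R_L = 3.699 kΩ.
Below node A the resistance is R2 + (R3‖R_L) = 7.599 kΩ, so V_A = 20.6 × 7.599/12.30 = 12.73 V.
Then V_B = V_A × (R3‖R_L)/(R2 + R3‖R_L) = 12.73 × 3.699/7.599 = 6.20 V.

V ≈ 6.20 V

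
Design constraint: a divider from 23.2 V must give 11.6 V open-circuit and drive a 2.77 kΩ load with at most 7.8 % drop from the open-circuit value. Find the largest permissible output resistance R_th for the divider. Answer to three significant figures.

Loading drop = R_th/(R_th + R_L) ≤ 0.0780, so R_th ≤ R_L · ε/(1−ε) = 2.77 kΩ × 0.0780/0.9220 = 234 Ω.

R_th ≤ 234 Ω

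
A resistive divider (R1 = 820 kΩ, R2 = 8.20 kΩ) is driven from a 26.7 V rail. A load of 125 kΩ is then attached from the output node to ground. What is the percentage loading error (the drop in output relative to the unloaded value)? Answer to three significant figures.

6.10 %

The divider's output (Thévenin) resistance is R1‖R2 = 8.119 kΩ.
Fractional drop under load = R_th/(R_th + R_L) = 8.119 / (8.119 + 125) = 0.06099.
So the output falls by 6.10 %.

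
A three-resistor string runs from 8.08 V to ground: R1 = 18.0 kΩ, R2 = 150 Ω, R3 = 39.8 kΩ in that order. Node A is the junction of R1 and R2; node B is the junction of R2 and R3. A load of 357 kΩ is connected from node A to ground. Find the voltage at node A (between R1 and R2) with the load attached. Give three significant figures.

Below node A the series string R2+R3 = 39950 Ω sits in parallel with the 357000 Ω load: 35930 Ω.
V_A = 8.08 × 35930/(18000 + 35930) = 5.38 V.

V ≈ 5.38 V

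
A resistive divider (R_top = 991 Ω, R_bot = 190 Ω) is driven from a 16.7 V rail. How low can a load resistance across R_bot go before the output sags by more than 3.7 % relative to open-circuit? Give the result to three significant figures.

R_L(min) ≈ 4.15 kΩ

Output resistance R_th = R_top‖R_bot = (991 × 190)/1181 = 159.4 Ω.
The fractional drop is R_th/(R_th + R_L); requiring this ≤ 0.0370 gives R_L ≥ R_th(1/0.0370 − 1) = 159.4 × 26.03 = 4.15 kΩ.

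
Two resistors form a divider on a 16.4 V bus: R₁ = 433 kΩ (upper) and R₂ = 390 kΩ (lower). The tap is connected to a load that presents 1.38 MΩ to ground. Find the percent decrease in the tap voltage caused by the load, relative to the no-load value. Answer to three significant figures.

Unloaded V = 16.4 × 390/823.0 = 7.7716 V.
Loaded: R₂‖R_L = 304.1 kΩ, giving V = 16.4 × 304.1/737.1 = 6.7656 V.
Drop = (7.7716 − 6.7656) / 7.7716 = 12.9 %.

12.9 %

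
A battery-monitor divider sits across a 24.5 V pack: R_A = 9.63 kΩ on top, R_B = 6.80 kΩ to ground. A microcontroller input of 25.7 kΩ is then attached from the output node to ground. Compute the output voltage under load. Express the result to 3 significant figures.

V_out ≈ 8.78 V

The load sits in parallel with R_B: R_B‖R_L = (6.80 × 25.7) / (6.80 + 25.7) = 5.377 kΩ.
V_out = 24.5 × 5.377 / (9.63 + 5.377) = 24.5 × 5.377/15.01 = 8.78 V.
(Unloaded it would have been 10.1 V.)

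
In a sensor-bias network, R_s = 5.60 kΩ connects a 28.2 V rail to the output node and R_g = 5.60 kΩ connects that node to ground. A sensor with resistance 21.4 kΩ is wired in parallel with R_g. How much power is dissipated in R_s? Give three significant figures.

P ≈ 44.2 mW

Total resistance from the source is R_s + (R_g‖R_L) = 10.04 kΩ, so I = 28.2/10.04 kΩ = 2.809 mA.
P = I²·R_s = (2.809 mA)² × 5.60 kΩ = 44.2 mW.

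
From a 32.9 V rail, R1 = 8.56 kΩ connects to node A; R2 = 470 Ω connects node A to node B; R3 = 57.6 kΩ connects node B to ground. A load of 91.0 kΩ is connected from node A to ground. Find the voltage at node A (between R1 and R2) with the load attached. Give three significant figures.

V ≈ 26.5 V

Below node A the series string R2+R3 = 58070 Ω sits in parallel with the 91000 Ω load: 35450 Ω.
V_A = 32.9 × 35450/(8560 + 35450) = 26.5 V.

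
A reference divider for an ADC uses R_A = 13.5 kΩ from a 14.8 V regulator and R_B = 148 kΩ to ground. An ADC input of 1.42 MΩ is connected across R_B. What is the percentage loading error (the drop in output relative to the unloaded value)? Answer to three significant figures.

The divider's output (Thévenin) resistance is R_A‖R_B = 12.37 kΩ.
Fractional drop under load = R_th/(R_th + R_L) = 12.37 / (12.37 + 1420) = 0.008637.
So the output falls by 0.864 %.

0.864 %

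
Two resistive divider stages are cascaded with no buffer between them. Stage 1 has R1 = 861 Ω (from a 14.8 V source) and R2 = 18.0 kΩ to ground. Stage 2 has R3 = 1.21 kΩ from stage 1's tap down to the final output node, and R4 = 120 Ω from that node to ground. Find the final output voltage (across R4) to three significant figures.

V_out ≈ 0.788 V

Stage 2 presents R3+R4 = 1330 Ω as a load on stage 1's tap.
Stage 1's lower leg becomes R2‖(R3+R4) = 1238 Ω, so V_mid = 14.8 × 1238/2099 = 8.731 V.
Stage 2 is itself unloaded: V_out = V_mid × R4/(R3+R4) = 8.731 × 120/1330 = 0.788 V.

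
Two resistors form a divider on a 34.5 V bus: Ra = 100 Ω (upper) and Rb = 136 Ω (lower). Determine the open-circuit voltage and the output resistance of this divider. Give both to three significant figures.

V_th = 19.9 V, R_th = 57.6 Ω

V_th is the open-circuit tap voltage: 34.5 × 136/(100 + 136) = 19.9 V.
With the supply zeroed, Ra and Rb appear in parallel from the tap: R_th = Ra‖Rb = (100 × 136)/236.0 = 57.6 Ω.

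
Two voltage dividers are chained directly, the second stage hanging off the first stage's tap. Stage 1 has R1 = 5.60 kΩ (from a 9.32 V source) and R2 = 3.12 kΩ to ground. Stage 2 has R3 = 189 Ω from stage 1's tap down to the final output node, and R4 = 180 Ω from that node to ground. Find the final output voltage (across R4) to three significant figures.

V_out ≈ 0.253 V

Stage 2 presents R3+R4 = 369.0 Ω as a load on stage 1's tap.
Stage 1's lower leg becomes R2‖(R3+R4) = 330.0 Ω, so V_mid = 9.32 × 330.0/5930 = 0.5186 V.
Stage 2 is itself unloaded: V_out = V_mid × R4/(R3+R4) = 0.5186 × 180/369.0 = 0.253 V.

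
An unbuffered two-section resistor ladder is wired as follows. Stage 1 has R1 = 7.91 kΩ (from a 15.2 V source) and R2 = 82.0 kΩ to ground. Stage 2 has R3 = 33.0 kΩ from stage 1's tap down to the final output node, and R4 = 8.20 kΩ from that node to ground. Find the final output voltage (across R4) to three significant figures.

Stage 2 presents R3+R4 = 41.20 kΩ as a load on stage 1's tap.
Stage 1's lower leg becomes R2‖(R3+R4) = 27.42 kΩ, so V_mid = 15.2 × 27.42/35.33 = 11.80 V.
Stage 2 is itself unloaded: V_out = V_mid × R4/(R3+R4) = 11.80 × 8.20/41.20 = 2.35 V.

V_out ≈ 2.35 V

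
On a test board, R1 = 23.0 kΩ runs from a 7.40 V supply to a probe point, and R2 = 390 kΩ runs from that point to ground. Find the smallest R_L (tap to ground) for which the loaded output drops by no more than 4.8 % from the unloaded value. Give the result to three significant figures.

R_L(min) ≈ 431 kΩ

Output resistance R_th = R1‖R2 = (23.0 × 390)/413.0 = 21.72 kΩ.
The fractional drop is R_th/(R_th + R_L); requiring this ≤ 0.0480 gives R_L ≥ R_th(1/0.0480 − 1) = 21.72 × 19.83 = 431 kΩ.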